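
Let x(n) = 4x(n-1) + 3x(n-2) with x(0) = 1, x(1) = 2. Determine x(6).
Computing the sequence terms:
1, 2, 11, 50, 233, 1082, 5027

5027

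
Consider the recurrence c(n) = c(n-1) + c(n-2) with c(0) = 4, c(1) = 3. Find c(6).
Computing the sequence terms:
4, 3, 7, 10, 17, 27, 44

44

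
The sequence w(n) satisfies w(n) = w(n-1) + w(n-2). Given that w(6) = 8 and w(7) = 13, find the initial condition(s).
Work backwards using w(k) = w(k+2) - w(k+1):
w(5) = w(7) - w(6) = 13 - 8 = 5
w(4) = w(6) - w(5) = 8 - 5 = 3
w(3) = w(5) - w(4) = 5 - 3 = 2
w(2) = w(4) - w(3) = 3 - 2 = 1
w(1) = w(3) - w(2) = 2 - 1 = 1
w(0) = w(2) - w(1) = 1 - 1 = 0

w(0) = 0, w(1) = 1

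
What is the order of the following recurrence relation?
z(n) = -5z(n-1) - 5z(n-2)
The order is the largest lag k for which z(n-k) appears. Here the deepest term is z(n-2), so the order is 2.

Order 2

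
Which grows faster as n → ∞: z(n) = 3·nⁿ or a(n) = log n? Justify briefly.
Comparing growth rates:
Growth-rate hierarchy: log n ≺ any polynomial ≺ any exponential cⁿ (c>1) ≺ n! ≺ nⁿ.
super-exponential nⁿ dominates logarithmic asymptotically.

z(n) grows faster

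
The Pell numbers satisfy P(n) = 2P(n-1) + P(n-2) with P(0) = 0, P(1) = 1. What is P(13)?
Computing the sequence terms:
0, 1, 2, 5, 12, 29, 70, 169, 408, 985, 2378, 5741, 13860, 33461

33461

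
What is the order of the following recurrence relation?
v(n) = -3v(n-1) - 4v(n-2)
The order is the largest lag k for which v(n-k) appears. Here the deepest term is v(n-2), so the order is 2.

Order 2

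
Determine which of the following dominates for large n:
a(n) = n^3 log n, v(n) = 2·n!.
Comparing growth rates:
Growth-rate hierarchy: log n ≺ any polynomial ≺ any exponential cⁿ (c>1) ≺ n! ≺ nⁿ.
factorial dominates polynomial degree 3 (with log factor) asymptotically.

v(n) grows faster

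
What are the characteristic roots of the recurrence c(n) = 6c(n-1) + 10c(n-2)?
Substitute c(n) = rⁿ and divide through by rⁿ⁻²: r² - 6r - 10 = 0
Discriminant: 6² + 4·10 = 76, not a perfect square, so by the quadratic formula r = (6 ± √76)/2.
General solution: c(n) = A·r₁ⁿ + B·r₂ⁿ where r₁,r₂ = (6 ± √76)/2

Characteristic: r² - 6r - 10 = 0, Roots: r = (6 ± √76)/2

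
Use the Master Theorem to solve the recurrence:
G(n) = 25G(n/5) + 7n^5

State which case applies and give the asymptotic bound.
Master Theorem template: G(n) = a·G(n/b) + f(n).
Here: a=25, b=5, f(n)=7n^5
Compute log_b(a) = log_5(25) = 2.
f(n) = 7n^5 = Ω(n^(2+ε)) with ε = 3, and the regularity condition holds (a·f(n/b) = (a/b^5)·f(n) with a/b^5 = 5^-3 < 1). Case 3: G(n) = Θ(f(n)) = Θ(n^5).

Case 3: G(n) = Θ(n^5)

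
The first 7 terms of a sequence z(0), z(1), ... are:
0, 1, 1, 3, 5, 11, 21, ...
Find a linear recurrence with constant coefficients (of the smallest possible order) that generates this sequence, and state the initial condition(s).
Look for the lowest-order linear relation among consecutive terms.
Observation: z(n) - 1·z(n-1) - (2)·z(n-2) = 0 holds for the shown terms, and no order-1 relation z(n) = α·z(n-1) + β fits.
Check at n=3: 1·1 + (2)·1 = 3. ✓

z(n) = z(n-1) + 2z(n-2), z(0) = 0, z(1) = 1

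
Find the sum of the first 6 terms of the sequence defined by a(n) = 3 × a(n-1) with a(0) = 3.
Computing the sequence terms: 3, 9, 27, 81, 243, 729
Adding these values together:

1092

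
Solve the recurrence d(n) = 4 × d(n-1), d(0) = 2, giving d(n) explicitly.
Recurrence: d(n) = 4 × d(n-1), initial: d(0) = 2.
Each term is 4 times the previous, so this is geometric with ratio 4. After n steps: d(n) = d(0)·4ⁿ = 2·4ⁿ.

d(n) = 2·4ⁿ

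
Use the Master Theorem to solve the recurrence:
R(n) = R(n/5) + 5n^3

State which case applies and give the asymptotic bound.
Master Theorem template: R(n) = a·R(n/b) + f(n).
Here: a=1, b=5, f(n)=5n^3
Compute log_b(a) = log_5(1) = 0.
f(n) = 5n^3 = Ω(n^(0+ε)) with ε = 3, and the regularity condition holds (a·f(n/b) = (a/b^3)·f(n) with a/b^3 = 5^-3 < 1). Case 3: R(n) = Θ(f(n)) = Θ(n^3).

Case 3: R(n) = Θ(n^3)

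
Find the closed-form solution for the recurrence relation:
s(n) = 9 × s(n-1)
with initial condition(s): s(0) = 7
Recurrence: s(n) = 9 × s(n-1), initial: s(0) = 7.
Each term is 9 times the previous, so this is geometric with ratio 9. After n steps: s(n) = s(0)·9ⁿ = 7·9ⁿ.

s(n) = 7·9ⁿ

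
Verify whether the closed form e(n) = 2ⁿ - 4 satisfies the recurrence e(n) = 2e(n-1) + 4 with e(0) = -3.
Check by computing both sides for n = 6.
From the recurrence with e(0) = -3:
  e(0) = -3, e(1) = -2, e(2) = 0, e(3) = 4, e(4) = 12, e(5) = 28, e(6) = 60
  so the recurrence gives e(6) = 60.
From the proposed closed form e(n) = 2ⁿ - 4:
  e(6) = 60.
Both sides give 60 at n = 6, and the initial condition(s) match, so the closed form is consistent.

Yes, the closed form is correct.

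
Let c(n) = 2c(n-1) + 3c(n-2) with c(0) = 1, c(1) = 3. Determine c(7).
Computing the sequence terms:
1, 3, 9, 27, 81, 243, 729, 2187

2187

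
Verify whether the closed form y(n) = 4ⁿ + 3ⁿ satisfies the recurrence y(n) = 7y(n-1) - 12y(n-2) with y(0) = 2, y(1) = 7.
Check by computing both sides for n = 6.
From the recurrence with y(0) = 2, y(1) = 7:
  y(0) = 2, y(1) = 7, y(2) = 25, y(3) = 91, y(4) = 337, y(5) = 1267, y(6) = 4825
  so the recurrence gives y(6) = 4825.
From the proposed closed form y(n) = 4ⁿ + 3ⁿ:
  y(6) = 4825.
Both sides give 4825 at n = 6, and the initial condition(s) match, so the closed form is consistent.

Yes, the closed form is correct.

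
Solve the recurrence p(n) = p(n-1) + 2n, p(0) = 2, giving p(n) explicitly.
Recurrence: p(n) = p(n-1) + 2n, initial: p(0) = 2.
Telescoping: p(n) = p(0) + 2·Σᵢ₌₁ⁿ i = 2 + 2·n(n+1)/2.

p(n) = 2·n(n+1)/2 + 2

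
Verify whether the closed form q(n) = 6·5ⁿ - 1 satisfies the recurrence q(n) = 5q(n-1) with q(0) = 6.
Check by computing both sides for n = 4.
From the recurrence with q(0) = 6:
  q(0) = 6, q(1) = 30, q(2) = 150, q(3) = 750, q(4) = 3750
  so the recurrence gives q(4) = 3750.
From the proposed closed form q(n) = 6·5ⁿ - 1:
  q(4) = 3749.
The recurrence gives 3750 but the closed form gives 3749, so the closed form does not satisfy the recurrence.

No, the closed form is incorrect.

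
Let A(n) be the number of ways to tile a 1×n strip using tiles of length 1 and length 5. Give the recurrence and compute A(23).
Condition on the last tile: it has length 1 (leaving a 1×(n-1) strip) or length 5 (leaving a 1×(n-5) strip), so A(n) = A(n-1) + A(n-5) (order-5 linear recurrence).
For 0 ≤ i < 5 only unit tiles fit, so A(i) = 1.
Iterating the recurrence: A(5) = 2, A(6) = 3, A(7) = 4, A(8) = 5, A(9) = 6, A(10) = 8, A(11) = 11, A(12) = 15, A(13) = 20, A(14) = 26, A(15) = 34, A(16) = 45, A(17) = 60, A(18) = 80, A(19) = 106, A(20) = 140, A(21) = 185, A(22) = 245, A(23) = 325.

A(n) = A(n-1) + A(n-5), with A(i) = 1 for 0 ≤ i < 5; A(23) = 325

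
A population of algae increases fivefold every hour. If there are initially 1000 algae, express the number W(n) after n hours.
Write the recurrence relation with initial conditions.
Each hour multiplies the count by 5, so the count after n hours depends only on the count after n-1 hours: W(n) = 5 × W(n-1). The starting count gives W(0) = 1000.
Unrolling n times gives the closed form W(n) = 1000 × 5ⁿ.

W(n) = 5 × W(n-1), W(0) = 1000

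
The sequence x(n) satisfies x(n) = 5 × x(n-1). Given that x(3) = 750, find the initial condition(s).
In general x(n) = 5ⁿ · x(0). At n = 3: x(0) = x(3) / 5^3 = 750 / 125 = 6.

x(0) = 6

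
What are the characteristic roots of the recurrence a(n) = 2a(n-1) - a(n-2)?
Substitute a(n) = rⁿ and divide through by rⁿ⁻²: r² - 2r + 1 = 0
Factor: (r - 1)² = 0, so r = 1 (double root).
General solution: a(n) = (A + Bn)·1ⁿ

Characteristic: r² - 2r + 1 = 0, Roots: r = 1 (double root)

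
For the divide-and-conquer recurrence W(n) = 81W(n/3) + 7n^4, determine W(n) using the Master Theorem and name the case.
Master Theorem template: W(n) = a·W(n/b) + f(n).
Here: a=81, b=3, f(n)=7n^4
Compute log_b(a) = log_3(81) = 4.
f(n) = 7n^4 = Θ(n^4). Case 2: W(n) = Θ(n^4 log n).

Case 2: W(n) = Θ(n^4 log n)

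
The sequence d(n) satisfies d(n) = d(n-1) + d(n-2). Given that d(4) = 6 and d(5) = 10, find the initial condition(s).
Work backwards using d(k) = d(k+2) - d(k+1):
d(3) = d(5) - d(4) = 10 - 6 = 4
d(2) = d(4) - d(3) = 6 - 4 = 2
d(1) = d(3) - d(2) = 4 - 2 = 2
d(0) = d(2) - d(1) = 2 - 2 = 0

d(0) = 0, d(1) = 2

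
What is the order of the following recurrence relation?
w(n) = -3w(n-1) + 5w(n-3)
The order is the largest lag k for which w(n-k) appears. Here the deepest term is w(n-3), so the order is 3.

Order 3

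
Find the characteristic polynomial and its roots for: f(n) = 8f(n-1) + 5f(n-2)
Substitute f(n) = rⁿ and divide through by rⁿ⁻²: r² - 8r - 5 = 0
Discriminant: 8² + 4·5 = 84, not a perfect square, so by the quadratic formula r = (8 ± √84)/2.
General solution: f(n) = A·r₁ⁿ + B·r₂ⁿ where r₁,r₂ = (8 ± √84)/2

Characteristic: r² - 8r - 5 = 0, Roots: r = (8 ± √84)/2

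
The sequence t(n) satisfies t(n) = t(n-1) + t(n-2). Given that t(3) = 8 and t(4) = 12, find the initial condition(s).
Work backwards using t(k) = t(k+2) - t(k+1):
t(2) = t(4) - t(3) = 12 - 8 = 4
t(1) = t(3) - t(2) = 8 - 4 = 4
t(0) = t(2) - t(1) = 4 - 4 = 0

t(0) = 0, t(1) = 4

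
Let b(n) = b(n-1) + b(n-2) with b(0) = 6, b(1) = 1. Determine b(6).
Computing the sequence terms:
6, 1, 7, 8, 15, 23, 38

38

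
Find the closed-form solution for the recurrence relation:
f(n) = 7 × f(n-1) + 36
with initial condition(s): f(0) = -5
Recurrence: f(n) = 7 × f(n-1) + 36, initial: f(0) = -5.
Try f(n) = A·7ⁿ + C. Substituting: A·7ⁿ + C = 7(A·7ⁿ⁻¹ + C) + 36 = A·7ⁿ + 7C + 36, so C = 7C + 36, giving C = -6. Then f(0) = A - 6 = -5 gives A = 1.

f(n) = 7ⁿ - 6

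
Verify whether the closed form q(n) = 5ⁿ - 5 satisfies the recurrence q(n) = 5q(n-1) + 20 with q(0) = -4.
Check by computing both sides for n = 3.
From the recurrence with q(0) = -4:
  q(0) = -4, q(1) = 0, q(2) = 20, q(3) = 120
  so the recurrence gives q(3) = 120.
From the proposed closed form q(n) = 5ⁿ - 5:
  q(3) = 120.
Both sides give 120 at n = 3, and the initial condition(s) match, so the closed form is consistent.

Yes, the closed form is correct.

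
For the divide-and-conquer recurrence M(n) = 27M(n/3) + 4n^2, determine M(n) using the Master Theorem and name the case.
Master Theorem template: M(n) = a·M(n/b) + f(n).
Here: a=27, b=3, f(n)=4n^2
Compute log_b(a) = log_3(27) = 3.
f(n) = 4n^2 = O(n^(3-ε)) with ε = 1. Case 1: M(n) = Θ(n^log_b(a)) = Θ(n^3).

Case 1: M(n) = Θ(n^3)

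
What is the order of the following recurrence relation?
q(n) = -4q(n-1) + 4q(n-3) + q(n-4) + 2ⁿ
The order is the largest lag k for which q(n-k) appears. Here the deepest term is q(n-4) (the 2ⁿ term is non-homogeneous and does not affect the order), so the order is 4.

Order 4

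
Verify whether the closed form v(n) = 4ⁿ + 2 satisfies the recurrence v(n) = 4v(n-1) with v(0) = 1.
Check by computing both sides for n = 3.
From the recurrence with v(0) = 1:
  v(0) = 1, v(1) = 4, v(2) = 16, v(3) = 64
  so the recurrence gives v(3) = 64.
From the proposed closed form v(n) = 4ⁿ + 2:
  v(3) = 66.
The recurrence gives 64 but the closed form gives 66, so the closed form does not satisfy the recurrence.

No, the closed form is incorrect.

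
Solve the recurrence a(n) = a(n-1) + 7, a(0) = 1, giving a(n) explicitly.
Recurrence: a(n) = a(n-1) + 7, initial: a(0) = 1.
Each step adds 7, so a(n) = a(0) + 7n = 7n + 1.

a(n) = 7n + 1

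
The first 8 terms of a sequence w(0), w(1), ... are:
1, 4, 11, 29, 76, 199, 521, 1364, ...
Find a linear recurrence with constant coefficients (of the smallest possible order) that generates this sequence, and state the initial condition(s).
Look for the lowest-order linear relation among consecutive terms.
Observation: w(n) - 3·w(n-1) - (-1)·w(n-2) = 0 holds for the shown terms, and no order-1 relation w(n) = α·w(n-1) + β fits.
Check at n=3: 3·11 + (-1)·4 = 29. ✓

w(n) = 3w(n-1) - w(n-2), w(0) = 1, w(1) = 4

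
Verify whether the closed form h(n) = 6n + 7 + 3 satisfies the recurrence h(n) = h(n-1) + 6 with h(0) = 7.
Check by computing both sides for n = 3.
From the recurrence with h(0) = 7:
  h(0) = 7, h(1) = 13, h(2) = 19, h(3) = 25
  so the recurrence gives h(3) = 25.
From the proposed closed form h(n) = 6n + 7 + 3:
  h(3) = 28.
The recurrence gives 25 but the closed form gives 28, so the closed form does not satisfy the recurrence.

No, the closed form is incorrect.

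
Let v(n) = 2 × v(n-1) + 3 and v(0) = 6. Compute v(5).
Computing step by step:
v(0) = 6
v(1) = 2 × 6 + 3 = 15
v(2) = 2 × 15 + 3 = 33
v(3) = 2 × 33 + 3 = 69
v(4) = 2 × 69 + 3 = 141
v(5) = 2 × 141 + 3 = 285

285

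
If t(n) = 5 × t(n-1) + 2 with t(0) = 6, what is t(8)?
Computing step by step:
t(0) = 6
t(1) = 5 × 6 + 2 = 32
t(2) = 5 × 32 + 2 = 162
t(3) = 5 × 162 + 2 = 812
t(4) = 5 × 812 + 2 = 4062
t(5) = 5 × 4062 + 2 = 20312
t(6) = 5 × 20312 + 2 = 101562
t(7) = 5 × 101562 + 2 = 507812
t(8) = 5 × 507812 + 2 = 2539062

2539062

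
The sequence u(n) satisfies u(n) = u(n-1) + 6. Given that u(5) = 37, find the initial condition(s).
u(5) = u(0) + 5·6, so u(0) = 37 - 30 = 7.

u(0) = 7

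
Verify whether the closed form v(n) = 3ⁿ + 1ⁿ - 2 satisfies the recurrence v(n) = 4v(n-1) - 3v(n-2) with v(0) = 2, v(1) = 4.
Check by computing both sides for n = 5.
From the recurrence with v(0) = 2, v(1) = 4:
  v(0) = 2, v(1) = 4, v(2) = 10, v(3) = 28, v(4) = 82, v(5) = 244
  so the recurrence gives v(5) = 244.
From the proposed closed form v(n) = 3ⁿ + 1ⁿ - 2:
  v(5) = 242.
The recurrence gives 244 but the closed form gives 242, so the closed form does not satisfy the recurrence.

No, the closed form is incorrect.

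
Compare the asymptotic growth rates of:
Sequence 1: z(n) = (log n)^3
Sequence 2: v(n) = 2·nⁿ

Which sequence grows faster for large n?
Comparing growth rates:
Growth-rate hierarchy: log n ≺ any polynomial ≺ any exponential cⁿ (c>1) ≺ n! ≺ nⁿ.
super-exponential nⁿ dominates polylogarithmic (log n)^3 asymptotically.

v(n) grows faster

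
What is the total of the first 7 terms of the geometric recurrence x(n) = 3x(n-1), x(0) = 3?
Computing the sequence terms: 3, 9, 27, 81, 243, 729, 2187
Adding these values together:

3279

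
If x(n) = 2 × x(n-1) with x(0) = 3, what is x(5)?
Computing step by step:
x(0) = 3
x(1) = 2 × 3 = 6
x(2) = 2 × 6 = 12
x(3) = 2 × 12 = 24
x(4) = 2 × 24 = 48
x(5) = 2 × 48 = 96

96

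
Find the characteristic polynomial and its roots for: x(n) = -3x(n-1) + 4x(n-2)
Substitute x(n) = rⁿ and divide through by rⁿ⁻²: r² + 3r - 4 = 0
Factor: (r + 4)(r - 1) = 0, so r = -4, 1.
General solution: x(n) = A·(-4)ⁿ + B·1ⁿ

Characteristic: r² + 3r - 4 = 0, Roots: r = -4, 1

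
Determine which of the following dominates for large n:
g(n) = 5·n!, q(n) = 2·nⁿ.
Comparing growth rates:
Growth-rate hierarchy: log n ≺ any polynomial ≺ any exponential cⁿ (c>1) ≺ n! ≺ nⁿ.
super-exponential nⁿ dominates factorial asymptotically.

q(n) grows faster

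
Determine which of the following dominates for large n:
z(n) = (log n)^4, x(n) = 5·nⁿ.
Comparing growth rates:
Growth-rate hierarchy: log n ≺ any polynomial ≺ any exponential cⁿ (c>1) ≺ n! ≺ nⁿ.
super-exponential nⁿ dominates polylogarithmic (log n)^4 asymptotically.

x(n) grows faster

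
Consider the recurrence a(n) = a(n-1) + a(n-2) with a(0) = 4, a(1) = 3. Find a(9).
Computing the sequence terms:
4, 3, 7, 10, 17, 27, 44, 71, 115, 186

186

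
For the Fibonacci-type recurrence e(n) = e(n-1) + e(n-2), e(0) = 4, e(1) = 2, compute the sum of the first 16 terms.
Computing the sequence terms: 4, 2, 6, 8, 14, 22, 36, 58, 94, 152, 246, 398, 644, 1042, 1686, 2728
Adding these values together:

7140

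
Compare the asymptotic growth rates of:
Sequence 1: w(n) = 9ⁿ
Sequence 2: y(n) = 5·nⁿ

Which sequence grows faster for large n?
Comparing growth rates:
Growth-rate hierarchy: log n ≺ any polynomial ≺ any exponential cⁿ (c>1) ≺ n! ≺ nⁿ.
super-exponential nⁿ dominates exponential base 9 asymptotically.

y(n) grows faster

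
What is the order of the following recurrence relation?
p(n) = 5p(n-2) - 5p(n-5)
The order is the largest lag k for which p(n-k) appears. Here the deepest term is p(n-5), so the order is 5.

Order 5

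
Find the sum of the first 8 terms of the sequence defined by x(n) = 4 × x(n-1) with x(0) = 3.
Computing the sequence terms: 3, 12, 48, 192, 768, 3072, 12288, 49152
Adding these values together:

65535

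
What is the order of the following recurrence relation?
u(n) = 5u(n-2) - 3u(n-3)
The order is the largest lag k for which u(n-k) appears. Here the deepest term is u(n-3), so the order is 3.

Order 3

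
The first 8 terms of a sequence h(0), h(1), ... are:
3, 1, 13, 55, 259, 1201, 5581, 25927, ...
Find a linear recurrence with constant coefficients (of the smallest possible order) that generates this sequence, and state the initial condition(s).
Look for the lowest-order linear relation among consecutive terms.
Observation: h(n) - 4·h(n-1) - (3)·h(n-2) = 0 holds for the shown terms, and no order-1 relation h(n) = α·h(n-1) + β fits.
Check at n=3: 4·13 + (3)·1 = 55. ✓

h(n) = 4h(n-1) + 3h(n-2), h(0) = 3, h(1) = 1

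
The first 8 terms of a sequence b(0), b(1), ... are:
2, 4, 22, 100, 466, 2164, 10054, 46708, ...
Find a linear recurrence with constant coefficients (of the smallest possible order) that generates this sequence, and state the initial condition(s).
Look for the lowest-order linear relation among consecutive terms.
Observation: b(n) - 4·b(n-1) - (3)·b(n-2) = 0 holds for the shown terms, and no order-1 relation b(n) = α·b(n-1) + β fits.
Check at n=3: 4·22 + (3)·4 = 100. ✓

b(n) = 4b(n-1) + 3b(n-2), b(0) = 2, b(1) = 4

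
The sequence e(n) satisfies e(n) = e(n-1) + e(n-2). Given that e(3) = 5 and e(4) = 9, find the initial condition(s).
Work backwards using e(k) = e(k+2) - e(k+1):
e(2) = e(4) - e(3) = 9 - 5 = 4
e(1) = e(3) - e(2) = 5 - 4 = 1
e(0) = e(2) - e(1) = 4 - 1 = 3

e(0) = 3, e(1) = 1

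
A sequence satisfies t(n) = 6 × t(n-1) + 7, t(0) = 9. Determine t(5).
Computing step by step:
t(0) = 9
t(1) = 6 × 9 + 7 = 61
t(2) = 6 × 61 + 7 = 373
t(3) = 6 × 373 + 7 = 2245
t(4) = 6 × 2245 + 7 = 13477
t(5) = 6 × 13477 + 7 = 80869

80869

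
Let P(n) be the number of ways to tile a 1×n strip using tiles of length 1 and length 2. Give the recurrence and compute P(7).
Condition on the last tile: it has length 1 (leaving a 1×(n-1) strip) or length 2 (leaving a 1×(n-2) strip), so P(n) = P(n-1) + P(n-2) (order-2 linear recurrence).
For 0 ≤ i < 2 only unit tiles fit, so P(i) = 1.
Iterating the recurrence: P(2) = 2, P(3) = 3, P(4) = 5, P(5) = 8, P(6) = 13, P(7) = 21.

P(n) = P(n-1) + P(n-2), with P(i) = 1 for 0 ≤ i < 2; P(7) = 21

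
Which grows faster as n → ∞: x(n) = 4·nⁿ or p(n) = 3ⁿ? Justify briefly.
Comparing growth rates:
Growth-rate hierarchy: log n ≺ any polynomial ≺ any exponential cⁿ (c>1) ≺ n! ≺ nⁿ.
super-exponential nⁿ dominates exponential base 3 asymptotically.

x(n) grows faster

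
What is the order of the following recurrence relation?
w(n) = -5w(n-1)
The order is the largest lag k for which w(n-k) appears. Here the deepest term is w(n-1), so the order is 1.

Order 1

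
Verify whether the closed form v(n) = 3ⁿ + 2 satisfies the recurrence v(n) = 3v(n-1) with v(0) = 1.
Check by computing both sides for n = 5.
From the recurrence with v(0) = 1:
  v(0) = 1, v(1) = 3, v(2) = 9, v(3) = 27, v(4) = 81, v(5) = 243
  so the recurrence gives v(5) = 243.
From the proposed closed form v(n) = 3ⁿ + 2:
  v(5) = 245.
The recurrence gives 243 but the closed form gives 245, so the closed form does not satisfy the recurrence.

No, the closed form is incorrect.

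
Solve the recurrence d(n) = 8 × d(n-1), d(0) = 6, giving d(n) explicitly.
Recurrence: d(n) = 8 × d(n-1), initial: d(0) = 6.
Each term is 8 times the previous, so this is geometric with ratio 8. After n steps: d(n) = d(0)·8ⁿ = 6·8ⁿ.

d(n) = 6·8ⁿ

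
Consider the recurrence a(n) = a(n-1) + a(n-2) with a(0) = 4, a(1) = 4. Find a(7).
Computing the sequence terms:
4, 4, 8, 12, 20, 32, 52, 84

84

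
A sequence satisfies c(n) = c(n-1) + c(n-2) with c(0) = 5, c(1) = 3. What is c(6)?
Computing the sequence terms:
5, 3, 8, 11, 19, 30, 49

49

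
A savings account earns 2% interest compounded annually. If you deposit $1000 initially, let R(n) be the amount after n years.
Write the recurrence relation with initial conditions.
Each year the balance grows by 2%, i.e. is multiplied by 1 + 2/100 = 1.02, so R(n) = 1.02 × R(n-1). The initial deposit gives R(0) = 1000.
Unrolling gives the closed form R(n) = 1000 × (1.02)ⁿ.

R(n) = 1.02 × R(n-1), R(0) = 1000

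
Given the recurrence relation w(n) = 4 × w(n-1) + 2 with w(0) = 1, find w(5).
Computing step by step:
w(0) = 1
w(1) = 4 × 1 + 2 = 6
w(2) = 4 × 6 + 2 = 26
w(3) = 4 × 26 + 2 = 106
w(4) = 4 × 106 + 2 = 426
w(5) = 4 × 426 + 2 = 1706

1706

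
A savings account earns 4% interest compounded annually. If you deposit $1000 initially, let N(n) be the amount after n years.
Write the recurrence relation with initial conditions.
Each year the balance grows by 4%, i.e. is multiplied by 1 + 4/100 = 1.04, so N(n) = 1.04 × N(n-1). The initial deposit gives N(0) = 1000.
Unrolling gives the closed form N(n) = 1000 × (1.04)ⁿ.

N(n) = 1.04 × N(n-1), N(0) = 1000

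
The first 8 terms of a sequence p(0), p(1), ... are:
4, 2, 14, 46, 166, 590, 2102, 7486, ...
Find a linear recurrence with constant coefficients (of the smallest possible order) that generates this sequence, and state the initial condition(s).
Look for the lowest-order linear relation among consecutive terms.
Observation: p(n) - 3·p(n-1) - (2)·p(n-2) = 0 holds for the shown terms, and no order-1 relation p(n) = α·p(n-1) + β fits.
Check at n=3: 3·14 + (2)·2 = 46. ✓

p(n) = 3p(n-1) + 2p(n-2), p(0) = 4, p(1) = 2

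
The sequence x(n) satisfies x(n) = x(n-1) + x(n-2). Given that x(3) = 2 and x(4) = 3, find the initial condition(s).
Work backwards using x(k) = x(k+2) - x(k+1):
x(2) = x(4) - x(3) = 3 - 2 = 1
x(1) = x(3) - x(2) = 2 - 1 = 1
x(0) = x(2) - x(1) = 1 - 1 = 0

x(0) = 0, x(1) = 1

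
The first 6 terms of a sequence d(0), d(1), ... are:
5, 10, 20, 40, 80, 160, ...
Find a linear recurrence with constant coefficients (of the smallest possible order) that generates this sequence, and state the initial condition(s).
Look for the lowest-order linear relation among consecutive terms.
Observation: each term is 2× the previous.
Check at n=2: 2·10 = 20. ✓

d(n) = 2 × d(n-1), d(0) = 5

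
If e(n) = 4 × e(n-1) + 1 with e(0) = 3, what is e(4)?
Computing step by step:
e(0) = 3
e(1) = 4 × 3 + 1 = 13
e(2) = 4 × 13 + 1 = 53
e(3) = 4 × 53 + 1 = 213
e(4) = 4 × 213 + 1 = 853

853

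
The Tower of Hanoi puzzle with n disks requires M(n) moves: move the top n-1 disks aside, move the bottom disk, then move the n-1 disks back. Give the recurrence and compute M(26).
Moving n disks = move the top n-1 disks aside (M(n-1) moves) + move the largest disk (1 move) + move the n-1 disks back on top (M(n-1) moves), so M(n) = 2M(n-1) + 1, with M(1) = 1 (a single disk takes one move).
First terms: 1, 3, 7, 15, 31, 63, … — each is one less than a power of 2. Indeed M(n) + 1 = 2(M(n-1) + 1) with M(1) + 1 = 2, so M(n) + 1 = 2ⁿ and M(n) = 2ⁿ - 1.
Hence M(26) = 2^26 - 1 = 67108864 - 1 = 67108863.

M(n) = 2M(n-1) + 1, M(1) = 1; M(26) = 67108863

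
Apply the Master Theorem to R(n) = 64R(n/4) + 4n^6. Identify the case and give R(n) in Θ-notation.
Master Theorem template: R(n) = a·R(n/b) + f(n).
Here: a=64, b=4, f(n)=4n^6
Compute log_b(a) = log_4(64) = 3.
f(n) = 4n^6 = Ω(n^(3+ε)) with ε = 3, and the regularity condition holds (a·f(n/b) = (a/b^6)·f(n) with a/b^6 = 4^-3 < 1). Case 3: R(n) = Θ(f(n)) = Θ(n^6).

Case 3: R(n) = Θ(n^6)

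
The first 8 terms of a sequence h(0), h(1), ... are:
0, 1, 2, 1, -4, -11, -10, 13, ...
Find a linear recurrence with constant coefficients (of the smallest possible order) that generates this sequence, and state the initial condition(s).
Look for the lowest-order linear relation among consecutive terms.
Observation: h(n) - 2·h(n-1) - (-3)·h(n-2) = 0 holds for the shown terms, and no order-1 relation h(n) = α·h(n-1) + β fits.
Check at n=3: 2·2 + (-3)·1 = 1. ✓

h(n) = 2h(n-1) - 3h(n-2), h(0) = 0, h(1) = 1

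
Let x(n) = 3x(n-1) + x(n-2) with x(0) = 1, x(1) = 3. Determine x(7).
Computing the sequence terms:
1, 3, 10, 33, 109, 360, 1189, 3927

3927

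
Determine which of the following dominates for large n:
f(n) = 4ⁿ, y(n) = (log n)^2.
Comparing growth rates:
Growth-rate hierarchy: log n ≺ any polynomial ≺ any exponential cⁿ (c>1) ≺ n! ≺ nⁿ.
exponential base 4 dominates polylogarithmic (log n)^2 asymptotically.

f(n) grows faster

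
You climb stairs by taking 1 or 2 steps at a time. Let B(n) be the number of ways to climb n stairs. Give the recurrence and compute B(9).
Condition on the size of the last step (1 to 2): before it there were n-1, …, n-2 stairs climbed, and these cases are disjoint, so B(n) = B(n-1) + B(n-2) (Fibonacci-type sequence).
Initial conditions by direct count (compositions of i into parts ≤ 2): B(1) = 1; B(2) = 2.
Iterating the recurrence: B(3) = 3, B(4) = 5, B(5) = 8, B(6) = 13, B(7) = 21, B(8) = 34, B(9) = 55.

B(n) = B(n-1) + B(n-2), B(1) = 1, B(2) = 2; B(9) = 55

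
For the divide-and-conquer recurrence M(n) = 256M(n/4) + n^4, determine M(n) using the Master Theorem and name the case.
Master Theorem template: M(n) = a·M(n/b) + f(n).
Here: a=256, b=4, f(n)=n^4
Compute log_b(a) = log_4(256) = 4.
f(n) = n^4 = Θ(n^4). Case 2: M(n) = Θ(n^4 log n).

Case 2: M(n) = Θ(n^4 log n)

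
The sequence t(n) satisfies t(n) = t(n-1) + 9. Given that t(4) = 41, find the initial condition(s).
t(4) = t(0) + 4·9, so t(0) = 41 - 36 = 5.

t(0) = 5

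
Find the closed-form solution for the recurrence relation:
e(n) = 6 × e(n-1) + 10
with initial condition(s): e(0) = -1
Recurrence: e(n) = 6 × e(n-1) + 10, initial: e(0) = -1.
Try e(n) = A·6ⁿ + C. Substituting: A·6ⁿ + C = 6(A·6ⁿ⁻¹ + C) + 10 = A·6ⁿ + 6C + 10, so C = 6C + 10, giving C = -2. Then e(0) = A - 2 = -1 gives A = 1.

e(n) = 6ⁿ - 2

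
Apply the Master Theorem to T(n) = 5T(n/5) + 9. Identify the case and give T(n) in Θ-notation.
Master Theorem template: T(n) = a·T(n/b) + f(n).
Here: a=5, b=5, f(n)=9
Compute log_b(a) = log_5(5) = 1.
f(n) = 9 = O(n^(1-ε)) with ε = 1. Case 1: T(n) = Θ(n^log_b(a)) = Θ(n).

Case 1: T(n) = Θ(n)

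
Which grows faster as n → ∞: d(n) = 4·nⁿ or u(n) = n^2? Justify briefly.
Comparing growth rates:
Growth-rate hierarchy: log n ≺ any polynomial ≺ any exponential cⁿ (c>1) ≺ n! ≺ nⁿ.
super-exponential nⁿ dominates polynomial degree 2 asymptotically.

d(n) grows faster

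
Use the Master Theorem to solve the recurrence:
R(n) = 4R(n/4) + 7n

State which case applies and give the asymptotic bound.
Master Theorem template: R(n) = a·R(n/b) + f(n).
Here: a=4, b=4, f(n)=7n
Compute log_b(a) = log_4(4) = 1.
f(n) = 7n = Θ(n). Case 2: R(n) = Θ(n log n).

Case 2: R(n) = Θ(n log n)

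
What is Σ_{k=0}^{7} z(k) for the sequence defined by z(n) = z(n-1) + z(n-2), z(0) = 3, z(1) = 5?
Computing the sequence terms: 3, 5, 8, 13, 21, 34, 55, 89
Adding these values together:

228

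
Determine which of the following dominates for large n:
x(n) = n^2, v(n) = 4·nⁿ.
Comparing growth rates:
Growth-rate hierarchy: log n ≺ any polynomial ≺ any exponential cⁿ (c>1) ≺ n! ≺ nⁿ.
super-exponential nⁿ dominates polynomial degree 2 asymptotically.

v(n) grows faster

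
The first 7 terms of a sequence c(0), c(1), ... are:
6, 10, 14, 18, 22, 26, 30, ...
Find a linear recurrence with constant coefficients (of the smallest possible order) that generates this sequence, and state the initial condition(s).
Look for the lowest-order linear relation among consecutive terms.
Observation: consecutive differences are constant (= 4).
Check at n=2: 1·10 + 4 = 14. ✓

c(n) = c(n-1) + 4, c(0) = 6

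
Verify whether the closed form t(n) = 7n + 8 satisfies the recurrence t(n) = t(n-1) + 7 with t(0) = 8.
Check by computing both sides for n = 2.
From the recurrence with t(0) = 8:
  t(0) = 8, t(1) = 15, t(2) = 22
  so the recurrence gives t(2) = 22.
From the proposed closed form t(n) = 7n + 8:
  t(2) = 22.
Both sides give 22 at n = 2, and the initial condition(s) match, so the closed form is consistent.

Yes, the closed form is correct.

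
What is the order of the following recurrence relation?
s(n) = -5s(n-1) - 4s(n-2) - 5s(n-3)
The order is the largest lag k for which s(n-k) appears. Here the deepest term is s(n-3), so the order is 3.

Order 3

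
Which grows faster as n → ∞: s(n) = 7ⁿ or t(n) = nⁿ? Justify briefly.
Comparing growth rates:
Growth-rate hierarchy: log n ≺ any polynomial ≺ any exponential cⁿ (c>1) ≺ n! ≺ nⁿ.
super-exponential nⁿ dominates exponential base 7 asymptotically.

t(n) grows faster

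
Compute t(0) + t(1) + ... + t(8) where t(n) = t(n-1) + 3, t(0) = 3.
Computing the sequence terms: 3, 6, 9, 12, 15, 18, 21, 24, 27
Adding these values together:

135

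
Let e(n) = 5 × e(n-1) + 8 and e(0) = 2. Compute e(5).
Computing step by step:
e(0) = 2
e(1) = 5 × 2 + 8 = 18
e(2) = 5 × 18 + 8 = 98
e(3) = 5 × 98 + 8 = 498
e(4) = 5 × 498 + 8 = 2498
e(5) = 5 × 2498 + 8 = 12498

12498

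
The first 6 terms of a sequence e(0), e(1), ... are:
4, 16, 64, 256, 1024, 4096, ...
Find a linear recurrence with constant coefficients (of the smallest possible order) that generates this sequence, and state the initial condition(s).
Look for the lowest-order linear relation among consecutive terms.
Observation: each term is 4× the previous.
Check at n=2: 4·16 = 64. ✓

e(n) = 4 × e(n-1), e(0) = 4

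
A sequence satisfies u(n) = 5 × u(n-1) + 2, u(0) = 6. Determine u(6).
Computing step by step:
u(0) = 6
u(1) = 5 × 6 + 2 = 32
u(2) = 5 × 32 + 2 = 162
u(3) = 5 × 162 + 2 = 812
u(4) = 5 × 812 + 2 = 4062
u(5) = 5 × 4062 + 2 = 20312
u(6) = 5 × 20312 + 2 = 101562

101562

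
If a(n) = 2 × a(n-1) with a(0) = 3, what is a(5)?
Computing step by step:
a(0) = 3
a(1) = 2 × 3 = 6
a(2) = 2 × 6 = 12
a(3) = 2 × 12 = 24
a(4) = 2 × 24 = 48
a(5) = 2 × 48 = 96

96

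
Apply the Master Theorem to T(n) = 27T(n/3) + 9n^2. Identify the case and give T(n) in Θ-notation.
Master Theorem template: T(n) = a·T(n/b) + f(n).
Here: a=27, b=3, f(n)=9n^2
Compute log_b(a) = log_3(27) = 3.
f(n) = 9n^2 = O(n^(3-ε)) with ε = 1. Case 1: T(n) = Θ(n^log_b(a)) = Θ(n^3).

Case 1: T(n) = Θ(n^3)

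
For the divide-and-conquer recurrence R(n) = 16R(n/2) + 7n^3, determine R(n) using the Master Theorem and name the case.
Master Theorem template: R(n) = a·R(n/b) + f(n).
Here: a=16, b=2, f(n)=7n^3
Compute log_b(a) = log_2(16) = 4.
f(n) = 7n^3 = O(n^(4-ε)) with ε = 1. Case 1: R(n) = Θ(n^log_b(a)) = Θ(n^4).

Case 1: R(n) = Θ(n^4)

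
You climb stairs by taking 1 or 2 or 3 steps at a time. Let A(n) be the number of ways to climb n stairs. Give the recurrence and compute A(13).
Condition on the size of the last step (1 to 3): before it there were n-1, …, n-3 stairs climbed, and these cases are disjoint, so A(n) = A(n-1) + A(n-2) + A(n-3) (order-3 linear recurrence).
Initial conditions by direct count (compositions of i into parts ≤ 3): A(1) = 1; A(2) = 2; A(3) = 4.
Iterating the recurrence: A(4) = 7, A(5) = 13, A(6) = 24, A(7) = 44, A(8) = 81, A(9) = 149, A(10) = 274, A(11) = 504, A(12) = 927, A(13) = 1705.

A(n) = A(n-1) + A(n-2) + A(n-3), A(1) = 1, A(2) = 2, A(3) = 4; A(13) = 1705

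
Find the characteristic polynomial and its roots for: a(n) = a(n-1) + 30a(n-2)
Substitute a(n) = rⁿ and divide through by rⁿ⁻²: r² - r - 30 = 0
Factor: (r - 6)(r + 5) = 0, so r = 6, -5.
General solution: a(n) = A·6ⁿ + B·(-5)ⁿ

Characteristic: r² - r - 30 = 0, Roots: r = 6, -5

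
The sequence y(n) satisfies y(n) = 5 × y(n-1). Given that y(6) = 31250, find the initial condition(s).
In general y(n) = 5ⁿ · y(0). At n = 6: y(0) = y(6) / 5^6 = 31250 / 15625 = 2.

y(0) = 2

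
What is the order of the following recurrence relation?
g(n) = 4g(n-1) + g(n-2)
The order is the largest lag k for which g(n-k) appears. Here the deepest term is g(n-2), so the order is 2.

Order 2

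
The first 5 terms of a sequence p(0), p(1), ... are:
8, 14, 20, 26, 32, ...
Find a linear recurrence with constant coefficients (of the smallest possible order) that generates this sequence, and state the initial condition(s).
Look for the lowest-order linear relation among consecutive terms.
Observation: consecutive differences are constant (= 6).
Check at n=2: 1·14 + 6 = 20. ✓

p(n) = p(n-1) + 6, p(0) = 8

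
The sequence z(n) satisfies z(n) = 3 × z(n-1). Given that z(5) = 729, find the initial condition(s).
In general z(n) = 3ⁿ · z(0). At n = 5: z(0) = z(5) / 3^5 = 729 / 243 = 3.

z(0) = 3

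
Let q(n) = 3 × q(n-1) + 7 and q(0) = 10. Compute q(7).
Computing step by step:
q(0) = 10
q(1) = 3 × 10 + 7 = 37
q(2) = 3 × 37 + 7 = 118
q(3) = 3 × 118 + 7 = 361
q(4) = 3 × 361 + 7 = 1090
q(5) = 3 × 1090 + 7 = 3277
q(6) = 3 × 3277 + 7 = 9838
q(7) = 3 × 9838 + 7 = 29521

29521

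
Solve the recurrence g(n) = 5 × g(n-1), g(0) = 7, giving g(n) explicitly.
Recurrence: g(n) = 5 × g(n-1), initial: g(0) = 7.
Each term is 5 times the previous, so this is geometric with ratio 5. After n steps: g(n) = g(0)·5ⁿ = 7·5ⁿ.

g(n) = 7·5ⁿ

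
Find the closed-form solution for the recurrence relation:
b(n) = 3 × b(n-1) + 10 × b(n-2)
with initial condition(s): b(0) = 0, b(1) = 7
Recurrence: b(n) = 3 × b(n-1) + 10 × b(n-2), initial: b(0) = 0, b(1) = 7.
Characteristic equation: r² - 3r - 10 = 0, which factors as (r - 5)(r + 2) = 0, so r = 5, -2. General solution b(n) = A·5ⁿ + B·(-2)ⁿ. From b(0) = 0: A + B = 0. From b(1) = 7: 5A - 2B = 7. Solving gives A = 1, B = -1.

b(n) = 5ⁿ - (-2)ⁿ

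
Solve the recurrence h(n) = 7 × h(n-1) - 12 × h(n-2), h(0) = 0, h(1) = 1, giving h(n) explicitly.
Recurrence: h(n) = 7 × h(n-1) - 12 × h(n-2), initial: h(0) = 0, h(1) = 1.
Characteristic equation: r² - 7r + 12 = 0, which factors as (r - 4)(r - 3) = 0, so r = 4, 3. General solution h(n) = A·4ⁿ + B·3ⁿ. From h(0) = 0: A + B = 0. From h(1) = 1: 4A + 3B = 1. Solving gives A = 1, B = -1.

h(n) = 4ⁿ - 3ⁿ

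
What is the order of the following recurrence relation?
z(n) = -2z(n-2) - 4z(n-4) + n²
The order is the largest lag k for which z(n-k) appears. Here the deepest term is z(n-4) (the n² term is non-homogeneous and does not affect the order), so the order is 4.

Order 4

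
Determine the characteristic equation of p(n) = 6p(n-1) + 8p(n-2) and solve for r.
Substitute p(n) = rⁿ and divide through by rⁿ⁻²: r² - 6r - 8 = 0
Discriminant: 6² + 4·8 = 68, not a perfect square, so by the quadratic formula r = (6 ± √68)/2.
General solution: p(n) = A·r₁ⁿ + B·r₂ⁿ where r₁,r₂ = (6 ± √68)/2

Characteristic: r² - 6r - 8 = 0, Roots: r = (6 ± √68)/2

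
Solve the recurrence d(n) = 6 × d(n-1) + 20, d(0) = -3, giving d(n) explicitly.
Recurrence: d(n) = 6 × d(n-1) + 20, initial: d(0) = -3.
Try d(n) = A·6ⁿ + C. Substituting: A·6ⁿ + C = 6(A·6ⁿ⁻¹ + C) + 20 = A·6ⁿ + 6C + 20, so C = 6C + 20, giving C = -4. Then d(0) = A - 4 = -3 gives A = 1.

d(n) = 6ⁿ - 4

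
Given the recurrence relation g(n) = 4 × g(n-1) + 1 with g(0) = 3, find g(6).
Computing step by step:
g(0) = 3
g(1) = 4 × 3 + 1 = 13
g(2) = 4 × 13 + 1 = 53
g(3) = 4 × 53 + 1 = 213
g(4) = 4 × 213 + 1 = 853
g(5) = 4 × 853 + 1 = 3413
g(6) = 4 × 3413 + 1 = 13653

13653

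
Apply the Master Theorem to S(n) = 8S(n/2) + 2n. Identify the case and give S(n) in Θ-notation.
Master Theorem template: S(n) = a·S(n/b) + f(n).
Here: a=8, b=2, f(n)=2n
Compute log_b(a) = log_2(8) = 3.
f(n) = 2n = O(n^(3-ε)) with ε = 2. Case 1: S(n) = Θ(n^log_b(a)) = Θ(n^3).

Case 1: S(n) = Θ(n^3)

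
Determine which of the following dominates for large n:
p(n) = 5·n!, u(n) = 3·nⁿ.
Comparing growth rates:
Growth-rate hierarchy: log n ≺ any polynomial ≺ any exponential cⁿ (c>1) ≺ n! ≺ nⁿ.
super-exponential nⁿ dominates factorial asymptotically.

u(n) grows faster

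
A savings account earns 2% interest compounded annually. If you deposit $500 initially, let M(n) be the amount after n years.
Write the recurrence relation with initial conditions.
Each year the balance grows by 2%, i.e. is multiplied by 1 + 2/100 = 1.02, so M(n) = 1.02 × M(n-1). The initial deposit gives M(0) = 500.
Unrolling gives the closed form M(n) = 500 × (1.02)ⁿ.

M(n) = 1.02 × M(n-1), M(0) = 500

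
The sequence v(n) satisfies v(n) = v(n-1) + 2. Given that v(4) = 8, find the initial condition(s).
v(4) = v(0) + 4·2, so v(0) = 8 - 8 = 0.

v(0) = 0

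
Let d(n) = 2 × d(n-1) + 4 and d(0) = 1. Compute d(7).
Computing step by step:
d(0) = 1
d(1) = 2 × 1 + 4 = 6
d(2) = 2 × 6 + 4 = 16
d(3) = 2 × 16 + 4 = 36
d(4) = 2 × 36 + 4 = 76
d(5) = 2 × 76 + 4 = 156
d(6) = 2 × 156 + 4 = 316
d(7) = 2 × 316 + 4 = 636

636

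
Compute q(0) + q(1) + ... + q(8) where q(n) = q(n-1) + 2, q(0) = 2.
Computing the sequence terms: 2, 4, 6, 8, 10, 12, 14, 16, 18
Adding these values together:

90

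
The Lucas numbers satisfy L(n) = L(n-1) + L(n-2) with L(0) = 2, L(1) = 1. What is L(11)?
Computing the sequence terms:
2, 1, 3, 4, 7, 11, 18, 29, 47, 76, 123, 199

199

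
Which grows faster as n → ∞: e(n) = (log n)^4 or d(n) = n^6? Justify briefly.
Comparing growth rates:
Growth-rate hierarchy: log n ≺ any polynomial ≺ any exponential cⁿ (c>1) ≺ n! ≺ nⁿ.
polynomial degree 6 dominates polylogarithmic (log n)^4 asymptotically.

d(n) grows faster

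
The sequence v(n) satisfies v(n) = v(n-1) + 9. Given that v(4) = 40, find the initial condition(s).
v(4) = v(0) + 4·9, so v(0) = 40 - 36 = 4.

v(0) = 4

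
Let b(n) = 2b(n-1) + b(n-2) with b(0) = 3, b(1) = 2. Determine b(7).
Computing the sequence terms:
3, 2, 7, 16, 39, 94, 227, 548

548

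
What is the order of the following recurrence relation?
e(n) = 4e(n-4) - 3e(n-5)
The order is the largest lag k for which e(n-k) appears. Here the deepest term is e(n-5), so the order is 5.

Order 5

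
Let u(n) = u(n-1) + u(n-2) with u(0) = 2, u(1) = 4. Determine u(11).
Computing the sequence terms:
2, 4, 6, 10, 16, 26, 42, 68, 110, 178, 288, 466

466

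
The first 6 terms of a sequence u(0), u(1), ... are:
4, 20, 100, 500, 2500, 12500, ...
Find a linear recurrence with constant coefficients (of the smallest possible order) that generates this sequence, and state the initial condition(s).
Look for the lowest-order linear relation among consecutive terms.
Observation: each term is 5× the previous.
Check at n=2: 5·20 = 100. ✓

u(n) = 5 × u(n-1), u(0) = 4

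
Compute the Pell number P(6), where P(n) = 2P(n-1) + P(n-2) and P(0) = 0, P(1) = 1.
Computing the sequence terms:
0, 1, 2, 5, 12, 29, 70

70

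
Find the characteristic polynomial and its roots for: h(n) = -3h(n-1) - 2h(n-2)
Substitute h(n) = rⁿ and divide through by rⁿ⁻²: r² + 3r + 2 = 0
Factor: (r + 1)(r + 2) = 0, so r = -1, -2.
General solution: h(n) = A·(-1)ⁿ + B·(-2)ⁿ

Characteristic: r² + 3r + 2 = 0, Roots: r = -1, -2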